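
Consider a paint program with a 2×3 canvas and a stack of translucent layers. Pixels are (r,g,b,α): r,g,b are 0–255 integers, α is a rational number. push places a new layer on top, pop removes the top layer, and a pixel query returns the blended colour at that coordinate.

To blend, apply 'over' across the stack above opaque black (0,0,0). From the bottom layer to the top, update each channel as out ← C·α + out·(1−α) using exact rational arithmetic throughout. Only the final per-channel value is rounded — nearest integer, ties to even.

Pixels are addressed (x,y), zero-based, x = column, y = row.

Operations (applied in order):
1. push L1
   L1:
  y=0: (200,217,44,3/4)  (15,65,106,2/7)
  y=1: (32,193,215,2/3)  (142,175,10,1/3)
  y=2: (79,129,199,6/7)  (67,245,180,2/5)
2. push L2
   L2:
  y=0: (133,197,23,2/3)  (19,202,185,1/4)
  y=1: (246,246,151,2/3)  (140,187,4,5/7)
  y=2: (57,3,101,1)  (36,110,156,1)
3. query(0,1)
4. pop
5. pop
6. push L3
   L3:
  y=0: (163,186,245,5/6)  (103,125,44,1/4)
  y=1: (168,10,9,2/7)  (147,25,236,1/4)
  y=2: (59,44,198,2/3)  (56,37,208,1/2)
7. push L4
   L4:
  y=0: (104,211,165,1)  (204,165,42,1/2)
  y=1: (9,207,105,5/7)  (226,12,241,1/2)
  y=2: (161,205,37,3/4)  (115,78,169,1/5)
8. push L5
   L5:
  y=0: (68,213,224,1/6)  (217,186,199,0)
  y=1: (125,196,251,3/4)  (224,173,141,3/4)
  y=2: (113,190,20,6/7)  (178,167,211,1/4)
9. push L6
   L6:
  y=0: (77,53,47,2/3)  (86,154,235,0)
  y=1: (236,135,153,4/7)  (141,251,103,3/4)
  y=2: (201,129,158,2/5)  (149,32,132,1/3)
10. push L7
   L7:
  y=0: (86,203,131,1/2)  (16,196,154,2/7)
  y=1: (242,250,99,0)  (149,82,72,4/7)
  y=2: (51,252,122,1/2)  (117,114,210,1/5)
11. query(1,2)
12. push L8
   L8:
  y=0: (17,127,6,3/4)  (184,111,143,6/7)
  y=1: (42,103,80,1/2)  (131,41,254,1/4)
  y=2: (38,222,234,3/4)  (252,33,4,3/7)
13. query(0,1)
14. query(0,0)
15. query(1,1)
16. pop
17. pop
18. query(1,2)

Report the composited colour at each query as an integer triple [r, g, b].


(0,1) stack=L1,L2; from [0,0,0]:
+L1 (α=2/3) → [64/3, 386/3, 430/3]
+L2 (α=2/3) → [1540/9, 1862/9, 1336/9]
rounded: [171, 207, 148]

at x=1,y=2 over L3,L4,L5,L6,L7:
after L3 α=1/2: [28, 37/2, 104]
after L4 α=1/5: [227/5, 152/5, 117]
after L5 α=1/4: [1571/20, 1291/20, 281/2]
after L6 α=1/3: [3061/30, 537/10, 413/3]
after L7 α=1/5: [7877/75, 1644/25, 2282/15]
rounded: [105, 66, 152]

at x=0,y=1 over L3,L4,L5,L6,L7,L8:
after L3 α=2/7: [48, 20/7, 18/7]
after L4 α=5/7: [141/7, 7285/49, 3711/49]
after L5 α=3/4: [1383/14, 36097/196, 10152/49]
after L6 α=4/7: [17365/98, 214131/1372, 60444/343]
after L7 α=0: [17365/98, 214131/1372, 60444/343]
after L8 α=1/2: [21481/196, 355447/2744, 43942/343]
→ [110, 130, 128]

at x=0,y=0 over L3,L4,L5,L6,L7,L8:
L3 α=5/6: [815/6, 155, 1225/6]
L4 α=1: [104, 211, 165]
L5 α=1/6: [98, 634/3, 1049/6]
L6 α=2/3: [84, 952/9, 1613/18]
L7 α=1/2: [85, 2779/18, 3971/36]
L8 α=3/4: [34, 9637/72, 4619/144]
rounded: [34, 134, 32]

at x=1,y=1 over L3,L4,L5,L6,L7,L8:
L3 α=1/4: [147/4, 25/4, 59]
L4 α=1/2: [1051/8, 73/8, 150]
L5 α=3/4: [6427/32, 4225/32, 573/4]
L6 α=3/4: [19963/128, 28321/128, 1809/16]
L7 α=4/7: [136177/896, 126947/896, 10035/112]
L8 α=1/4: [525907/3584, 417577/3584, 58553/448]
rounded: [147, 117, 131]

at x=1,y=2 over L3,L4,L5,L6:
after L3 α=1/2: [28, 37/2, 104]
after L4 α=1/5: [227/5, 152/5, 117]
after L5 α=1/4: [1571/20, 1291/20, 281/2]
after L6 α=1/3: [3061/30, 537/10, 413/3]
→ [102, 54, 138]


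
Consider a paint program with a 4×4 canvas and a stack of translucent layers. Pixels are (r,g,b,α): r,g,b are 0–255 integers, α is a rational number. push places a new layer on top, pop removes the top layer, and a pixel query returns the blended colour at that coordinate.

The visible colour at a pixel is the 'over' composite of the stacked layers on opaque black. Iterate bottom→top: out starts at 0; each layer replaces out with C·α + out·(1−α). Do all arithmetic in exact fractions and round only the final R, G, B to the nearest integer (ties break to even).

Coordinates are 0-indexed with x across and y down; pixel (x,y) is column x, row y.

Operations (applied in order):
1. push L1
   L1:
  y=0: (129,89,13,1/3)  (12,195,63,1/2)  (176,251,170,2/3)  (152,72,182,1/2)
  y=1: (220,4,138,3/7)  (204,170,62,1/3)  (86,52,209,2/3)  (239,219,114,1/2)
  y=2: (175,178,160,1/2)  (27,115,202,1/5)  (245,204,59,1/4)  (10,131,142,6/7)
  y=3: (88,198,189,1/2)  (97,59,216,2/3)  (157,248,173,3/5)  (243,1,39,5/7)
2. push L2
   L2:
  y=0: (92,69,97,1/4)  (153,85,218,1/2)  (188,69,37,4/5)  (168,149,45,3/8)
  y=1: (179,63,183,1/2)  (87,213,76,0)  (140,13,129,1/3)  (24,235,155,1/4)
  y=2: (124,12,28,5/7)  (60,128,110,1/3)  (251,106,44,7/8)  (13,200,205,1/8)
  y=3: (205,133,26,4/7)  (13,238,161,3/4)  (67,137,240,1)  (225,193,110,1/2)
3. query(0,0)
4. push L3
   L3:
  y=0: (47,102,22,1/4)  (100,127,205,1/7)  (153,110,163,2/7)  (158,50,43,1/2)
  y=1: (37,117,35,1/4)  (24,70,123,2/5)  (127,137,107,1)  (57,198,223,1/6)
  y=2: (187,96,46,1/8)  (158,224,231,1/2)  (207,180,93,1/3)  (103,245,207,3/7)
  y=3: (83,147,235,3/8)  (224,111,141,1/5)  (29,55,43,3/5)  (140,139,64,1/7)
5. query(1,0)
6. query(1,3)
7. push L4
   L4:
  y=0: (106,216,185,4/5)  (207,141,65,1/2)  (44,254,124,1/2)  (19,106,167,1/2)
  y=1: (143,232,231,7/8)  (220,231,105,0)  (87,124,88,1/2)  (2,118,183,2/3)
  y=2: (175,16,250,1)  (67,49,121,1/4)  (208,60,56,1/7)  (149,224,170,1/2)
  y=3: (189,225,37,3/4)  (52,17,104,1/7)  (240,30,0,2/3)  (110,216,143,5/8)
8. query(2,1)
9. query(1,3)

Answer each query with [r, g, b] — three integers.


at x=0,y=0 over L1,L2:
L1 α=1/3: [43, 89/3, 13/3]
L2 α=1/4: [221/4, 79/2, 55/2]
→ [55, 40, 28]

(1,0) stack=L1,L2,L3; from [0,0,0]:
after L1 α=1/2: [6, 195/2, 63/2]
after L2 α=1/2: [159/2, 365/4, 499/4]
after L3 α=1/7: [577/7, 1349/14, 1907/14]
→ [82, 96, 136]

query (1,3) [L1,L2,L3] — begin 0,0,0
L1 α=2/3: [194/3, 118/3, 144]
L2 α=3/4: [311/12, 565/3, 627/4]
L3 α=1/5: [983/15, 2593/15, 768/5]
= [66, 173, 154]

(2,1) stack=L1,L2,L3,L4; from [0,0,0]:
+L1 (α=2/3) → [172/3, 104/3, 418/3]
+L2 (α=1/3) → [764/9, 247/9, 1223/9]
+L3 (α=1) → [127, 137, 107]
+L4 (α=1/2) → [107, 261/2, 195/2]
rounded: [107, 130, 98]

at x=1,y=3 over L1,L2,L3,L4:
+L1 (α=2/3) → [194/3, 118/3, 144]
+L2 (α=3/4) → [311/12, 565/3, 627/4]
+L3 (α=1/5) → [983/15, 2593/15, 768/5]
+L4 (α=1/7) → [318/5, 753/5, 5128/35]
rounded: [64, 151, 147]


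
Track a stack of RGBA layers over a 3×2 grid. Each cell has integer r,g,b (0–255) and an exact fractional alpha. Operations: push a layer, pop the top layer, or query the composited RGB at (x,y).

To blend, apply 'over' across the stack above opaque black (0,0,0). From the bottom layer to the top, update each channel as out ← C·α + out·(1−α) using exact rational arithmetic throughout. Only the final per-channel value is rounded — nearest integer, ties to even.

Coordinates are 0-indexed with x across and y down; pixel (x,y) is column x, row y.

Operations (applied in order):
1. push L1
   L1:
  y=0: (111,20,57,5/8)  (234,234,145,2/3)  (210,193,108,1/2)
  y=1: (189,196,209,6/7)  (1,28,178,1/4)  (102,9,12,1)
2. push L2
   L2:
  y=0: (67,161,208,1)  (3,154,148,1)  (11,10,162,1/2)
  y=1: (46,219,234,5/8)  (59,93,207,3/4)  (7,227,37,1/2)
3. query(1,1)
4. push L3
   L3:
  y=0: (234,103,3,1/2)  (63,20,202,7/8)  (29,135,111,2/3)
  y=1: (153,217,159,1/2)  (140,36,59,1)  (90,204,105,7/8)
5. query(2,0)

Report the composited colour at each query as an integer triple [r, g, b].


(1,1) stack=L1,L2; from [0,0,0]:
after L1 α=1/4: [1/4, 7, 89/2]
after L2 α=3/4: [709/16, 143/2, 1331/8]
= [44, 72, 166]

(2,0) stack=L1,L2,L3; from [0,0,0]:
after L1 α=1/2: [105, 193/2, 54]
after L2 α=1/2: [58, 213/4, 108]
after L3 α=2/3: [116/3, 431/4, 110]
rounded: [39, 108, 110]


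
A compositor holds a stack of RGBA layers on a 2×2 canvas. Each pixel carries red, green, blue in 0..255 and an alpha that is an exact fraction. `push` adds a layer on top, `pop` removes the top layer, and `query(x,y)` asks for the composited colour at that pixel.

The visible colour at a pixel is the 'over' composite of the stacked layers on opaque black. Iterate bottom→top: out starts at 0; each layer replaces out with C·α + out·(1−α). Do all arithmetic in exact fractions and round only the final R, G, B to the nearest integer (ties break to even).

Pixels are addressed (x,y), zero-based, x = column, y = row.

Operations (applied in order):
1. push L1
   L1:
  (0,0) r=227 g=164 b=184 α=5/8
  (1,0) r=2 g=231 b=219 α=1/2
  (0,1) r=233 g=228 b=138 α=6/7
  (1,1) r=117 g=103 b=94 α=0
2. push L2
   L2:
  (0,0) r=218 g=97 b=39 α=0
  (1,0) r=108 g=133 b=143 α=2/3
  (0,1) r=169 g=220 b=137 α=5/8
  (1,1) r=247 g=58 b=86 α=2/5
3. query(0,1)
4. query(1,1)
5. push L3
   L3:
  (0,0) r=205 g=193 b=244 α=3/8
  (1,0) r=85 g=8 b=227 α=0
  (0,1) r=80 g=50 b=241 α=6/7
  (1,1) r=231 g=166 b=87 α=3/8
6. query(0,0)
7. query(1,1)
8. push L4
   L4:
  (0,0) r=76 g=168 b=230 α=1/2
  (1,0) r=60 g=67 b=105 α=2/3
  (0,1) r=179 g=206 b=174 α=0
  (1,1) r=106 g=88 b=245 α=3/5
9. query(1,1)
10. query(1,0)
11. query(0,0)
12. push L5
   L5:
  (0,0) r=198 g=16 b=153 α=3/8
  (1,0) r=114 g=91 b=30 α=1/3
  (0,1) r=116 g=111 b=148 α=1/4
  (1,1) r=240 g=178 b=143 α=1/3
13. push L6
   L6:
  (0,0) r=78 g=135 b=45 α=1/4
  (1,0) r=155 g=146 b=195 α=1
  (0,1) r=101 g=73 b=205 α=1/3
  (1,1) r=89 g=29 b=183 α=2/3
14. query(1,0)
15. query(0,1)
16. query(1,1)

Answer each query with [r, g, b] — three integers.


at x=0,y=1 over L1,L2:
+L1 (α=6/7) → [1398/7, 1368/7, 828/7]
+L2 (α=5/8) → [10109/56, 2951/14, 7279/56]
= [181, 211, 130]

query (1,1) [L1,L2] — begin 0,0,0
after L1 α=0: [0, 0, 0]
after L2 α=2/5: [494/5, 116/5, 172/5]
rounded: [99, 23, 34]

at x=0,y=0 over L1,L2,L3:
+L1 (α=5/8) → [1135/8, 205/2, 115]
+L2 (α=0) → [1135/8, 205/2, 115]
+L3 (α=3/8) → [10595/64, 2183/16, 1307/8]
= [166, 136, 163]

(1,1) stack=L1,L2,L3; from [0,0,0]:
after L1 α=0: [0, 0, 0]
after L2 α=2/5: [494/5, 116/5, 172/5]
after L3 α=3/8: [1187/8, 307/4, 433/8]
→ [148, 77, 54]

query (1,1) [L1,L2,L3,L4] — begin 0,0,0
L1 α=0: [0, 0, 0]
L2 α=2/5: [494/5, 116/5, 172/5]
L3 α=3/8: [1187/8, 307/4, 433/8]
L4 α=3/5: [2459/20, 167/2, 3373/20]
= [123, 84, 169]

at x=1,y=0 over L1,L2,L3,L4:
after L1 α=1/2: [1, 231/2, 219/2]
after L2 α=2/3: [217/3, 763/6, 791/6]
after L3 α=0: [217/3, 763/6, 791/6]
after L4 α=2/3: [577/9, 1567/18, 2051/18]
rounded: [64, 87, 114]

at x=0,y=0 over L1,L2,L3,L4:
L1 α=5/8: [1135/8, 205/2, 115]
L2 α=0: [1135/8, 205/2, 115]
L3 α=3/8: [10595/64, 2183/16, 1307/8]
L4 α=1/2: [15459/128, 4871/32, 3147/16]
= [121, 152, 197]

query (1,0) [L1,L2,L3,L4,L5,L6] — begin 0,0,0
L1 α=1/2: [1, 231/2, 219/2]
L2 α=2/3: [217/3, 763/6, 791/6]
L3 α=0: [217/3, 763/6, 791/6]
L4 α=2/3: [577/9, 1567/18, 2051/18]
L5 α=1/3: [2180/27, 2386/27, 2321/27]
L6 α=1: [155, 146, 195]
→ [155, 146, 195]

(0,1) stack=L1,L2,L3,L4,L5,L6; from [0,0,0]:
after L1 α=6/7: [1398/7, 1368/7, 828/7]
after L2 α=5/8: [10109/56, 2951/14, 7279/56]
after L3 α=6/7: [36989/392, 7151/98, 88255/392]
after L4 α=0: [36989/392, 7151/98, 88255/392]
after L5 α=1/4: [156439/1568, 32331/392, 322781/1568]
after L6 α=1/3: [78541/784, 46639/588, 161167/784]
= [100, 79, 206]

at x=1,y=1 over L1,L2,L3,L4,L5,L6:
after L1 α=0: [0, 0, 0]
after L2 α=2/5: [494/5, 116/5, 172/5]
after L3 α=3/8: [1187/8, 307/4, 433/8]
after L4 α=3/5: [2459/20, 167/2, 3373/20]
after L5 α=1/3: [4859/30, 115, 1601/10]
after L6 α=2/3: [10199/90, 173/3, 5261/30]
→ [113, 58, 175]


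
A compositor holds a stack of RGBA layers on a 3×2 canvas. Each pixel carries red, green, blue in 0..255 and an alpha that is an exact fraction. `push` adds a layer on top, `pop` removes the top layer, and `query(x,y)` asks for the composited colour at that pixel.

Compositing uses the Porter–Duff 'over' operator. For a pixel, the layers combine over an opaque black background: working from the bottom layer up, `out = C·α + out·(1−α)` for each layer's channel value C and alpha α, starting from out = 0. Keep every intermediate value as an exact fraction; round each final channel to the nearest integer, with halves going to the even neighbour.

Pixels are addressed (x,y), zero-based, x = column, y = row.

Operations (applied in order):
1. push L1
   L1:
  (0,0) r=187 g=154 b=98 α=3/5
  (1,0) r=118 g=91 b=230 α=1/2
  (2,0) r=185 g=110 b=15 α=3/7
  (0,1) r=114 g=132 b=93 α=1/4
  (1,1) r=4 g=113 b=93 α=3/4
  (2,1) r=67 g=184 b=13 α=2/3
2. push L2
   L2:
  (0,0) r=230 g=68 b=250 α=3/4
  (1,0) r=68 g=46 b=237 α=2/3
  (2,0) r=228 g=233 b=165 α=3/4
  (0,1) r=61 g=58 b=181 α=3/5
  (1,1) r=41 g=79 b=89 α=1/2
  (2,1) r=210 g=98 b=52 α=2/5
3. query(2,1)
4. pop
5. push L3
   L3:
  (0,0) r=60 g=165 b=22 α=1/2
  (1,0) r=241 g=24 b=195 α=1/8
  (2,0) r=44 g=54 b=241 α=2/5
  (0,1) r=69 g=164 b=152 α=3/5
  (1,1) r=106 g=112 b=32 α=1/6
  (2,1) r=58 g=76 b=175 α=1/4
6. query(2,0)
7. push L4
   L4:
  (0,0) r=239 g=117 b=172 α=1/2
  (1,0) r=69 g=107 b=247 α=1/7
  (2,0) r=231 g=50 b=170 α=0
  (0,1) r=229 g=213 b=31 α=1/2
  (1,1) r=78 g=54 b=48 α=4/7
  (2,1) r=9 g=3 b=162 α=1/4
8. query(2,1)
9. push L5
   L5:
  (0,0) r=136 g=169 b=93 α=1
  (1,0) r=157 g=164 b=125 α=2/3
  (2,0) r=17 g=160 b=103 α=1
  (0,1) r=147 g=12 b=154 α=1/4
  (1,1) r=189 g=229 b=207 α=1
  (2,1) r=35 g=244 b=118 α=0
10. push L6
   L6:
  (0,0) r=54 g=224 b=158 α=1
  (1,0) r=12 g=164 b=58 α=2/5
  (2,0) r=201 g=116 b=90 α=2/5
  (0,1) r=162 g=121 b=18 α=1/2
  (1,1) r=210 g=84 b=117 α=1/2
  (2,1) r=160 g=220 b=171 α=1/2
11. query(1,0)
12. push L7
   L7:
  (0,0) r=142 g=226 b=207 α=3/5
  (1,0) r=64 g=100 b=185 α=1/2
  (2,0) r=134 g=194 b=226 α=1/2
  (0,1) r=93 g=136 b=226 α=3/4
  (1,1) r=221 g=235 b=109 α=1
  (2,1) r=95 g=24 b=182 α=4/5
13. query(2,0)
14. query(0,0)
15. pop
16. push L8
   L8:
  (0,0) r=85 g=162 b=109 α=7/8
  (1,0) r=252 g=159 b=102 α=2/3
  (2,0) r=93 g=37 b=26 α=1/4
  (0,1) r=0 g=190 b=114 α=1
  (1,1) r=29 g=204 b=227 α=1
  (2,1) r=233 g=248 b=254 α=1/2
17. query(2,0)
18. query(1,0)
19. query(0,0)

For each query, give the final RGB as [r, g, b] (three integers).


at x=2,y=1 over L1,L2:
after L1 α=2/3: [134/3, 368/3, 26/3]
after L2 α=2/5: [554/5, 564/5, 26]
rounded: [111, 113, 26]

at x=2,y=0 over L1,L3:
L1 α=3/7: [555/7, 330/7, 45/7]
L3 α=2/5: [2281/35, 1746/35, 3509/35]
→ [65, 50, 100]

at x=2,y=1 over L1,L3,L4:
L1 α=2/3: [134/3, 368/3, 26/3]
L3 α=1/4: [48, 111, 201/4]
L4 α=1/4: [153/4, 84, 1251/16]
→ [38, 84, 78]

query (1,0) [L1,L3,L4,L5,L6] — begin 0,0,0
after L1 α=1/2: [59, 91/2, 115]
after L3 α=1/8: [327/4, 685/16, 125]
after L4 α=1/7: [1119/14, 2911/56, 997/7]
after L5 α=2/3: [5515/42, 7093/56, 2747/21]
after L6 α=2/5: [5851/70, 39647/280, 3559/35]
= [84, 142, 102]

query (2,0) [L1,L3,L4,L5,L6,L7] — begin 0,0,0
+L1 (α=3/7) → [555/7, 330/7, 45/7]
+L3 (α=2/5) → [2281/35, 1746/35, 3509/35]
+L4 (α=0) → [2281/35, 1746/35, 3509/35]
+L5 (α=1) → [17, 160, 103]
+L6 (α=2/5) → [453/5, 712/5, 489/5]
+L7 (α=1/2) → [1123/10, 841/5, 1619/10]
→ [112, 168, 162]

(0,0) stack=L1,L3,L4,L5,L6,L7; from [0,0,0]:
L1 α=3/5: [561/5, 462/5, 294/5]
L3 α=1/2: [861/10, 1287/10, 202/5]
L4 α=1/2: [3251/20, 2457/20, 531/5]
L5 α=1: [136, 169, 93]
L6 α=1: [54, 224, 158]
L7 α=3/5: [534/5, 1126/5, 937/5]
→ [107, 225, 187]

query (2,0) [L1,L3,L4,L5,L6,L8] — begin 0,0,0
+L1 (α=3/7) → [555/7, 330/7, 45/7]
+L3 (α=2/5) → [2281/35, 1746/35, 3509/35]
+L4 (α=0) → [2281/35, 1746/35, 3509/35]
+L5 (α=1) → [17, 160, 103]
+L6 (α=2/5) → [453/5, 712/5, 489/5]
+L8 (α=1/4) → [456/5, 2321/20, 1597/20]
→ [91, 116, 80]

(1,0) stack=L1,L3,L4,L5,L6,L8; from [0,0,0]:
L1 α=1/2: [59, 91/2, 115]
L3 α=1/8: [327/4, 685/16, 125]
L4 α=1/7: [1119/14, 2911/56, 997/7]
L5 α=2/3: [5515/42, 7093/56, 2747/21]
L6 α=2/5: [5851/70, 39647/280, 3559/35]
L8 α=2/3: [41131/210, 128687/840, 10699/105]
→ [196, 153, 102]

query (0,0) [L1,L3,L4,L5,L6,L8] — begin 0,0,0
+L1 (α=3/5) → [561/5, 462/5, 294/5]
+L3 (α=1/2) → [861/10, 1287/10, 202/5]
+L4 (α=1/2) → [3251/20, 2457/20, 531/5]
+L5 (α=1) → [136, 169, 93]
+L6 (α=1) → [54, 224, 158]
+L8 (α=7/8) → [649/8, 679/4, 921/8]
= [81, 170, 115]


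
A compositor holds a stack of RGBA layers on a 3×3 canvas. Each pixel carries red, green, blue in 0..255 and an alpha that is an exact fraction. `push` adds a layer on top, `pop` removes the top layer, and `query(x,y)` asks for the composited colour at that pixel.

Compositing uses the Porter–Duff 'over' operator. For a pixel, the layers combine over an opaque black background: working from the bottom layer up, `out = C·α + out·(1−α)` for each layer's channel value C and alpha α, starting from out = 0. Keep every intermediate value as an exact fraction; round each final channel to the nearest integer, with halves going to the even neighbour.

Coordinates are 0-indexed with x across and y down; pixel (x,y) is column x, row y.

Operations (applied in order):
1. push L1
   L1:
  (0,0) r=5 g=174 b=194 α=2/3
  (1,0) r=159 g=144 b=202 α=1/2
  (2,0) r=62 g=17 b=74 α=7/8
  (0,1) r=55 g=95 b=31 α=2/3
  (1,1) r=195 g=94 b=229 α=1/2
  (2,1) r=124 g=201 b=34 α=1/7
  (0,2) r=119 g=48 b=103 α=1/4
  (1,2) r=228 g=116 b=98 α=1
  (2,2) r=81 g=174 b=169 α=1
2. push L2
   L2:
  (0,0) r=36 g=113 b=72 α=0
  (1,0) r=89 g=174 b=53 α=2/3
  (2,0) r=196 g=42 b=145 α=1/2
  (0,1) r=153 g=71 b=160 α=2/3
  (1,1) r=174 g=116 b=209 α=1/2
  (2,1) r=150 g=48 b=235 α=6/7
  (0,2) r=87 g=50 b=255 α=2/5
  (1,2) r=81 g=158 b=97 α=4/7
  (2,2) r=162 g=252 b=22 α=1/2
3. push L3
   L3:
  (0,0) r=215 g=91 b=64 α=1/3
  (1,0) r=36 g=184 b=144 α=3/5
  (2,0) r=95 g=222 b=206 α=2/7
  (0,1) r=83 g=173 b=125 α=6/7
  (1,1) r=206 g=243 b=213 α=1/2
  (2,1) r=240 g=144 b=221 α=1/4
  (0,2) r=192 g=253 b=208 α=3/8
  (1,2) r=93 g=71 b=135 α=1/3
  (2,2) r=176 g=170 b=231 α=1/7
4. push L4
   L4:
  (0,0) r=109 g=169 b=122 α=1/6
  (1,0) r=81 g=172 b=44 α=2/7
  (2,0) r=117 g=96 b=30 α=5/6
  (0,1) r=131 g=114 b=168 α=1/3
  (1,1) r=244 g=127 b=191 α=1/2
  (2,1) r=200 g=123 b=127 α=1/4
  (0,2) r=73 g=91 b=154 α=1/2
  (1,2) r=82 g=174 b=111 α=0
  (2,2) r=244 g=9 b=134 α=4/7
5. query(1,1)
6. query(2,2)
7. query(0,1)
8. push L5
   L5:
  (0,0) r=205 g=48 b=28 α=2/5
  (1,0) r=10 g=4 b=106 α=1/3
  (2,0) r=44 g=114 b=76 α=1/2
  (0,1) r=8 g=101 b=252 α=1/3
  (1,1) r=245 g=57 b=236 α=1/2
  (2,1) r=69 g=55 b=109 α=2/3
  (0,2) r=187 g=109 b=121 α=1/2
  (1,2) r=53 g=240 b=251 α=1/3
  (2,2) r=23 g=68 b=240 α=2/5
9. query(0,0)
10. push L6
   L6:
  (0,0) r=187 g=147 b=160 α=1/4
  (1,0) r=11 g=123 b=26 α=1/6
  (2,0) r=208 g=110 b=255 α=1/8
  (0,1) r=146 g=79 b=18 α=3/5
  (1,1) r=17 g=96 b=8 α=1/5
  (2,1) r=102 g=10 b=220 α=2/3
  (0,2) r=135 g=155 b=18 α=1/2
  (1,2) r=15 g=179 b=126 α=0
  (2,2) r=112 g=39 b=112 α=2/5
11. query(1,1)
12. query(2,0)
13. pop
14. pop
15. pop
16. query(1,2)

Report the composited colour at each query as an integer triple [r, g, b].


at x=1,y=1 over L1,L2,L3,L4:
+L1 (α=1/2) → [195/2, 47, 229/2]
+L2 (α=1/2) → [543/4, 163/2, 647/4]
+L3 (α=1/2) → [1367/8, 649/4, 1499/8]
+L4 (α=1/2) → [3319/16, 1157/8, 3027/16]
rounded: [207, 145, 189]

at x=2,y=2 over L1,L2,L3,L4:
L1 α=1: [81, 174, 169]
L2 α=1/2: [243/2, 213, 191/2]
L3 α=1/7: [905/7, 1448/7, 804/7]
L4 α=4/7: [9547/49, 4596/49, 6164/49]
= [195, 94, 126]

query (0,1) [L1,L2,L3,L4] — begin 0,0,0
L1 α=2/3: [110/3, 190/3, 62/3]
L2 α=2/3: [1028/9, 616/9, 1022/9]
L3 α=6/7: [5510/63, 9958/63, 7772/63]
L4 α=1/3: [19273/189, 27098/189, 26128/189]
rounded: [102, 143, 138]

query (0,0) [L1,L2,L3,L4,L5] — begin 0,0,0
after L1 α=2/3: [10/3, 116, 388/3]
after L2 α=0: [10/3, 116, 388/3]
after L3 α=1/3: [665/9, 323/3, 968/9]
after L4 α=1/6: [2153/27, 1061/9, 2969/27]
after L5 α=2/5: [5843/45, 1349/15, 3473/45]
→ [130, 90, 77]

(1,1) stack=L1,L2,L3,L4,L5,L6; from [0,0,0]:
after L1 α=1/2: [195/2, 47, 229/2]
after L2 α=1/2: [543/4, 163/2, 647/4]
after L3 α=1/2: [1367/8, 649/4, 1499/8]
after L4 α=1/2: [3319/16, 1157/8, 3027/16]
after L5 α=1/2: [7239/32, 1613/16, 6803/32]
after L6 α=1/5: [1475/8, 1997/20, 6867/40]
→ [184, 100, 172]

query (2,0) [L1,L2,L3,L4,L5,L6] — begin 0,0,0
after L1 α=7/8: [217/4, 119/8, 259/4]
after L2 α=1/2: [1001/8, 455/16, 839/8]
after L3 α=2/7: [6525/56, 9379/112, 7491/56]
after L4 α=5/6: [13095/112, 63139/672, 5297/112]
after L5 α=1/2: [18023/224, 139747/1344, 13809/224]
after L6 α=1/8: [24679/256, 160867/1536, 21969/256]
= [96, 105, 86]

query (1,2) [L1,L2,L3] — begin 0,0,0
+L1 (α=1) → [228, 116, 98]
+L2 (α=4/7) → [144, 140, 682/7]
+L3 (α=1/3) → [127, 117, 2309/21]
→ [127, 117, 110]


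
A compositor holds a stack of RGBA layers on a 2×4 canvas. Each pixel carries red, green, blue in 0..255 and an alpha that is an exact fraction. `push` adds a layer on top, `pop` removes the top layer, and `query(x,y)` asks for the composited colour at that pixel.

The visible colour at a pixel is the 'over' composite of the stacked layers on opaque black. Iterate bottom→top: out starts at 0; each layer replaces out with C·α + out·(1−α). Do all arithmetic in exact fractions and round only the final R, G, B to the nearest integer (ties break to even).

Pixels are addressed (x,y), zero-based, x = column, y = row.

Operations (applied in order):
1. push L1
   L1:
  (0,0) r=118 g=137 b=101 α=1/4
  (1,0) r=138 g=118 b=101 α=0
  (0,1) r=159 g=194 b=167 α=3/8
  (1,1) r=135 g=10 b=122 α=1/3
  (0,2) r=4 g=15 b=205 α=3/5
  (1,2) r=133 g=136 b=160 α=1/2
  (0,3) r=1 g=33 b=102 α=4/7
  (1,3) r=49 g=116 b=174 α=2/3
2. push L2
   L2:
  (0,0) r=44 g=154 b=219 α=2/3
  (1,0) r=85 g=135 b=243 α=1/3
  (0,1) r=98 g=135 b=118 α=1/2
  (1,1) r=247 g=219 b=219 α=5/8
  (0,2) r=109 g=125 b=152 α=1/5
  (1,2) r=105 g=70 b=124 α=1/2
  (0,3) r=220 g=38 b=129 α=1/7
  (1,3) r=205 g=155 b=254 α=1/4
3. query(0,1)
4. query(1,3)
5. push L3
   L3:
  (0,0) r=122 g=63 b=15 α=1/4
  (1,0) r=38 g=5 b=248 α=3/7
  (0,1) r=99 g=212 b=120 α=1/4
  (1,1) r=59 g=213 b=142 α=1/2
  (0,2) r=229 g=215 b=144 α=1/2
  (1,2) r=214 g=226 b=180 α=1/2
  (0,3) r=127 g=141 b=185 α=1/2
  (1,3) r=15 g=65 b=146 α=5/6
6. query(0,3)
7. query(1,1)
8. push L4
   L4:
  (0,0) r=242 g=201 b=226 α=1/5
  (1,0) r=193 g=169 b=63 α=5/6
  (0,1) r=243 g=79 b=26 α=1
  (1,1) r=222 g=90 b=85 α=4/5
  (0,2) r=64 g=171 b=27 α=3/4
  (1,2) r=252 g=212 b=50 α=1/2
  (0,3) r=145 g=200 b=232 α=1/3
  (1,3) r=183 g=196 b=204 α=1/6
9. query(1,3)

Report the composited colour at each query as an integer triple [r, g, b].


query (0,1) [L1,L2] — begin 0,0,0
+L1 (α=3/8) → [477/8, 291/4, 501/8]
+L2 (α=1/2) → [1261/16, 831/8, 1445/16]
= [79, 104, 90]

(1,3) stack=L1,L2; from [0,0,0]:
after L1 α=2/3: [98/3, 232/3, 116]
after L2 α=1/4: [303/4, 387/4, 301/2]
→ [76, 97, 150]

(0,3) stack=L1,L2,L3; from [0,0,0]:
after L1 α=4/7: [4/7, 132/7, 408/7]
after L2 α=1/7: [1564/49, 1058/49, 3351/49]
after L3 α=1/2: [7787/98, 7967/98, 6208/49]
→ [79, 81, 127]

(1,1) stack=L1,L2,L3; from [0,0,0]:
after L1 α=1/3: [45, 10/3, 122/3]
after L2 α=5/8: [685/4, 1105/8, 1217/8]
after L3 α=1/2: [921/8, 2809/16, 2353/16]
rounded: [115, 176, 147]

(1,3) stack=L1,L2,L3,L4; from [0,0,0]:
after L1 α=2/3: [98/3, 232/3, 116]
after L2 α=1/4: [303/4, 387/4, 301/2]
after L3 α=5/6: [201/8, 1687/24, 587/4]
after L4 α=1/6: [823/16, 13139/144, 3751/24]
= [51, 91, 156]


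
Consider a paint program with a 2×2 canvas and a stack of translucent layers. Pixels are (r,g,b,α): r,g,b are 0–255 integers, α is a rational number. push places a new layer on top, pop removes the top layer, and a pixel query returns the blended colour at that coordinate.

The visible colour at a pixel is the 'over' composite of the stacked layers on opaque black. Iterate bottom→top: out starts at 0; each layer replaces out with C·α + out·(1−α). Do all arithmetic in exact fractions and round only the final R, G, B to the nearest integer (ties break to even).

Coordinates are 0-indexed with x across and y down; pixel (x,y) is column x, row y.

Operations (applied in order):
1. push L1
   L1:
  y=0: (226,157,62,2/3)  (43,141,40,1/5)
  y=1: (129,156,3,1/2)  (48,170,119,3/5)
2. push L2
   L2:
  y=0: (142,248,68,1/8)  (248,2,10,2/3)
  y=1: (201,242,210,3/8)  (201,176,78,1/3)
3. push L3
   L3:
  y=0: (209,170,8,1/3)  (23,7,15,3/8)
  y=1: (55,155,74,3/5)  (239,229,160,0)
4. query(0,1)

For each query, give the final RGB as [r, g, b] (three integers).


query (0,1) [L1,L2,L3] — begin 0,0,0
+L1 (α=1/2) → [129/2, 78, 3/2]
+L2 (α=3/8) → [1851/16, 279/2, 1275/16]
+L3 (α=3/5) → [3171/40, 744/5, 3051/40]
rounded: [79, 149, 76]


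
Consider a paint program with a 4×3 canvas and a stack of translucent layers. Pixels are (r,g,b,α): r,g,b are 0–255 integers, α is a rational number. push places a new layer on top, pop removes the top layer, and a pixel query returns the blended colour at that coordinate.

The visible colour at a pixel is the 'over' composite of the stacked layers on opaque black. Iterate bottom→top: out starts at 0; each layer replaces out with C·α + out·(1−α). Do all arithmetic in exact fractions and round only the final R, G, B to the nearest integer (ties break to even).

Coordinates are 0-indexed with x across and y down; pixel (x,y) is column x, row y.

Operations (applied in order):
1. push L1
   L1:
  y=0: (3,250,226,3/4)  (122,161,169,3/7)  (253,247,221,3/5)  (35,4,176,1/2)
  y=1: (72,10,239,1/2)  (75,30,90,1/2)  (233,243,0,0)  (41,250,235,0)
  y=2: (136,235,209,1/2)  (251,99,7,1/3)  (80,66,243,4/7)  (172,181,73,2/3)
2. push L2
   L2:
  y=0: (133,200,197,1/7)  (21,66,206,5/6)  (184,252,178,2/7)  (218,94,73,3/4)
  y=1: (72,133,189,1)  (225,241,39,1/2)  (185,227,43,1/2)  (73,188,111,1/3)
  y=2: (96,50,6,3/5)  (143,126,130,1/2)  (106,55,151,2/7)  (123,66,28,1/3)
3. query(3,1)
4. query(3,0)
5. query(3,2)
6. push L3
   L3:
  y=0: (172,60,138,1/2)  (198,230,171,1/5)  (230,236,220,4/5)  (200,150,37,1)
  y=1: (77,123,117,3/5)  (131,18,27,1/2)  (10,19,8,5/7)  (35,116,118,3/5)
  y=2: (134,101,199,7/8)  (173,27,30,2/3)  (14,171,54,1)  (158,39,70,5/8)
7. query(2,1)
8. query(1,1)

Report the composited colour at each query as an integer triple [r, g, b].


at x=3,y=1 over L1,L2:
L1 α=0: [0, 0, 0]
L2 α=1/3: [73/3, 188/3, 37]
rounded: [24, 63, 37]

(3,0) stack=L1,L2; from [0,0,0]:
+L1 (α=1/2) → [35/2, 2, 88]
+L2 (α=3/4) → [1343/8, 71, 307/4]
= [168, 71, 77]

query (3,2) [L1,L2] — begin 0,0,0
+L1 (α=2/3) → [344/3, 362/3, 146/3]
+L2 (α=1/3) → [1057/9, 922/9, 376/9]
→ [117, 102, 42]

(2,1) stack=L1,L2,L3; from [0,0,0]:
L1 α=0: [0, 0, 0]
L2 α=1/2: [185/2, 227/2, 43/2]
L3 α=5/7: [235/7, 46, 83/7]
= [34, 46, 12]

(1,1) stack=L1,L2,L3; from [0,0,0]:
+L1 (α=1/2) → [75/2, 15, 45]
+L2 (α=1/2) → [525/4, 128, 42]
+L3 (α=1/2) → [1049/8, 73, 69/2]
rounded: [131, 73, 34]


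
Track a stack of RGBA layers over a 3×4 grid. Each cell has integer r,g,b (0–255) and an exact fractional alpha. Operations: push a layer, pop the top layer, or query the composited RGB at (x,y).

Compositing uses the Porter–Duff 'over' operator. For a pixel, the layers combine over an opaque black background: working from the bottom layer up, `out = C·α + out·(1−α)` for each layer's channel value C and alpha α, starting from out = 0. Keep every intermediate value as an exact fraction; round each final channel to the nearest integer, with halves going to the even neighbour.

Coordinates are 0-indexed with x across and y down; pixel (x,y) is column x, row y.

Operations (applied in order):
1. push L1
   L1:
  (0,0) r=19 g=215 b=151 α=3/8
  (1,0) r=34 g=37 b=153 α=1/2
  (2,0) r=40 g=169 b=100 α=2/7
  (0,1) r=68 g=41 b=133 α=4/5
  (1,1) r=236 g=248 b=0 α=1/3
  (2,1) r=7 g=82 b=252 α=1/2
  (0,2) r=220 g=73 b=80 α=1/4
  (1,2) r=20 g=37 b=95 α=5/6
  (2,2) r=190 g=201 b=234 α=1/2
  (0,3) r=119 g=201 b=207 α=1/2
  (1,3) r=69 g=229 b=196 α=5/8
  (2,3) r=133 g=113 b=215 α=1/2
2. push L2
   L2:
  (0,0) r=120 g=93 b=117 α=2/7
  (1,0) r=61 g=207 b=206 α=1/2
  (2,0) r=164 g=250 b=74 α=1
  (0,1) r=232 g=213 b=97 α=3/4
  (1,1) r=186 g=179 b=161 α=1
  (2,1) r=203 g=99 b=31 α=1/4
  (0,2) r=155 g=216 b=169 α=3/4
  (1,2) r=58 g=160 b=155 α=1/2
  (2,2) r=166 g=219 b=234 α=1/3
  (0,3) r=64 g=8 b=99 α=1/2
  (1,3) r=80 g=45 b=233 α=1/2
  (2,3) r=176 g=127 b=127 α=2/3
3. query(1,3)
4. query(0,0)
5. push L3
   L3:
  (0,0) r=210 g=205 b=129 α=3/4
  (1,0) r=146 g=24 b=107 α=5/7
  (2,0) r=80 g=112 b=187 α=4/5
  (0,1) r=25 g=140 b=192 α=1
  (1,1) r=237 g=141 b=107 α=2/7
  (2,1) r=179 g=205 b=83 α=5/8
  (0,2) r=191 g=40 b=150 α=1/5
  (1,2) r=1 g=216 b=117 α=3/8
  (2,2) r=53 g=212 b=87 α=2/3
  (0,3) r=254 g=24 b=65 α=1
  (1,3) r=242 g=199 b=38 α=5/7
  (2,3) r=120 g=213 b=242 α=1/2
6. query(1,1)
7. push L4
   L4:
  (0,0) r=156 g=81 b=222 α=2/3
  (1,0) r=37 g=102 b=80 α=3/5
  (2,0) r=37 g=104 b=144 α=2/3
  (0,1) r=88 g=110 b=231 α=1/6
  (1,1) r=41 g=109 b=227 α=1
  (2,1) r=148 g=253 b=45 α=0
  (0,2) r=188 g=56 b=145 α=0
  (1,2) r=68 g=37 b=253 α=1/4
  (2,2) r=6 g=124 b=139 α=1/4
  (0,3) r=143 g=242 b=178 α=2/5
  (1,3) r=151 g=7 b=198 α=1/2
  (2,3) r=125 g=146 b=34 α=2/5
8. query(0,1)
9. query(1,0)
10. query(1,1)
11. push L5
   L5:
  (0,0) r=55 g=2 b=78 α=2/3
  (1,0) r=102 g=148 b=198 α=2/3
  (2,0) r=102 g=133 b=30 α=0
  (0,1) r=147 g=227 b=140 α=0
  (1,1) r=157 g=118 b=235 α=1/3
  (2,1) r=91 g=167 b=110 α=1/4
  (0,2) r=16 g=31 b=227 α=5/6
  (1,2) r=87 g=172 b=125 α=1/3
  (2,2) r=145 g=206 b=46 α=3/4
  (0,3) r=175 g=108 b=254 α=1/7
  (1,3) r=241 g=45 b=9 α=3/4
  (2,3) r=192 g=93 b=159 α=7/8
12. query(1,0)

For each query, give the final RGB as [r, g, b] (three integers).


at x=1,y=3 over L1,L2:
after L1 α=5/8: [345/8, 1145/8, 245/2]
after L2 α=1/2: [985/16, 1505/16, 711/4]
→ [62, 94, 178]

at x=0,y=0 over L1,L2:
after L1 α=3/8: [57/8, 645/8, 453/8]
after L2 α=2/7: [315/8, 4713/56, 591/8]
rounded: [39, 84, 74]

at x=1,y=1 over L1,L2,L3:
+L1 (α=1/3) → [236/3, 248/3, 0]
+L2 (α=1) → [186, 179, 161]
+L3 (α=2/7) → [1404/7, 1177/7, 1019/7]
= [201, 168, 146]

(0,1) stack=L1,L2,L3,L4; from [0,0,0]:
+L1 (α=4/5) → [272/5, 164/5, 532/5]
+L2 (α=3/4) → [938/5, 3359/20, 1987/20]
+L3 (α=1) → [25, 140, 192]
+L4 (α=1/6) → [71/2, 135, 397/2]
→ [36, 135, 198]

at x=1,y=0 over L1,L2,L3,L4:
after L1 α=1/2: [17, 37/2, 153/2]
after L2 α=1/2: [39, 451/4, 565/4]
after L3 α=5/7: [808/7, 691/14, 1635/14]
after L4 α=3/5: [2393/35, 2833/35, 663/7]
rounded: [68, 81, 95]

(1,1) stack=L1,L2,L3,L4; from [0,0,0]:
after L1 α=1/3: [236/3, 248/3, 0]
after L2 α=1: [186, 179, 161]
after L3 α=2/7: [1404/7, 1177/7, 1019/7]
after L4 α=1: [41, 109, 227]
rounded: [41, 109, 227]

query (1,0) [L1,L2,L3,L4,L5] — begin 0,0,0
+L1 (α=1/2) → [17, 37/2, 153/2]
+L2 (α=1/2) → [39, 451/4, 565/4]
+L3 (α=5/7) → [808/7, 691/14, 1635/14]
+L4 (α=3/5) → [2393/35, 2833/35, 663/7]
+L5 (α=2/3) → [9533/105, 13193/105, 1145/7]
= [91, 126, 164]


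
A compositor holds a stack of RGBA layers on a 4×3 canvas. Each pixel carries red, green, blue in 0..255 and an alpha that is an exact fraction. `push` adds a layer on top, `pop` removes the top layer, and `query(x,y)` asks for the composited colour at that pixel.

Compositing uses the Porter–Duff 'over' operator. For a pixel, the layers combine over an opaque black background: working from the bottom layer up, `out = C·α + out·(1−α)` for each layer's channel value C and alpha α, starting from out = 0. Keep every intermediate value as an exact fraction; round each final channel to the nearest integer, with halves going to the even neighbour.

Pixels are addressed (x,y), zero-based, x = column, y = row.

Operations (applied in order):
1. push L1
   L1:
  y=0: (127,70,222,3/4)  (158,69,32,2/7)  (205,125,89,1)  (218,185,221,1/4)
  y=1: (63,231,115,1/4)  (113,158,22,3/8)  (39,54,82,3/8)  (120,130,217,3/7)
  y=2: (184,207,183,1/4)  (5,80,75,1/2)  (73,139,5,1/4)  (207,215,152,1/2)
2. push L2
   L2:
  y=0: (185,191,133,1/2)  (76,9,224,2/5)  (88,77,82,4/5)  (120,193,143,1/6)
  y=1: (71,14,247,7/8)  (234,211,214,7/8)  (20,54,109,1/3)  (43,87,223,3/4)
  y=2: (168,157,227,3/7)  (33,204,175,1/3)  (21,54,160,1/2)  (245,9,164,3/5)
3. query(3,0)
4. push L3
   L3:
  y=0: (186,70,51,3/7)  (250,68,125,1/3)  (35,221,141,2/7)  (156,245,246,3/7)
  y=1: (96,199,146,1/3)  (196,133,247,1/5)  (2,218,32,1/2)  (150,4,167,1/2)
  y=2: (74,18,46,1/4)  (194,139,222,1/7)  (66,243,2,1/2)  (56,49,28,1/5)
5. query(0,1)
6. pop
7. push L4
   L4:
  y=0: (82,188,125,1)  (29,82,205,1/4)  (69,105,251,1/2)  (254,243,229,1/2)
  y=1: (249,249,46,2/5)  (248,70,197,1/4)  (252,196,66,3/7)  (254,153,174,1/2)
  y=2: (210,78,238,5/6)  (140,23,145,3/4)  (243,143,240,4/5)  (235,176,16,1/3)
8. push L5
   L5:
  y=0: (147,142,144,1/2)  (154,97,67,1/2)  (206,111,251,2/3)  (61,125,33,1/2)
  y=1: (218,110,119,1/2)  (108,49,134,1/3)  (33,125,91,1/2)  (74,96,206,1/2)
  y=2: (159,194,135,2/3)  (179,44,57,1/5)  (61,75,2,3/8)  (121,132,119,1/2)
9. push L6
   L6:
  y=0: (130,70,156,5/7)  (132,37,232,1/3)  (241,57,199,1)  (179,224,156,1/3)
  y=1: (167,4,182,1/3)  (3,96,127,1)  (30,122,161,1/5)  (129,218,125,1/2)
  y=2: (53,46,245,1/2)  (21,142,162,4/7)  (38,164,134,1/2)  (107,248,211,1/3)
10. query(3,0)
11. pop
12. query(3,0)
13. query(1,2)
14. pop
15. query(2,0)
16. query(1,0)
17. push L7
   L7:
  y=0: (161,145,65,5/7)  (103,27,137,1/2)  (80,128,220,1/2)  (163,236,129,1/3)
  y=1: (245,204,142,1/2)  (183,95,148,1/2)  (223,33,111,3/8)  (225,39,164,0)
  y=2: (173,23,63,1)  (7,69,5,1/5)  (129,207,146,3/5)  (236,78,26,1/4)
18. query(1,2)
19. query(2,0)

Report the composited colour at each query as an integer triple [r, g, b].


at x=3,y=0 over L1,L2:
+L1 (α=1/4) → [109/2, 185/4, 221/4]
+L2 (α=1/6) → [785/12, 1697/24, 559/8]
rounded: [65, 71, 70]

at x=0,y=1 over L1,L2,L3:
+L1 (α=1/4) → [63/4, 231/4, 115/4]
+L2 (α=7/8) → [2051/32, 623/32, 7031/32]
+L3 (α=1/3) → [3587/48, 1269/16, 9367/48]
→ [75, 79, 195]

query (3,0) [L1,L2,L4,L5,L6] — begin 0,0,0
after L1 α=1/4: [109/2, 185/4, 221/4]
after L2 α=1/6: [785/12, 1697/24, 559/8]
after L4 α=1/2: [3833/24, 7529/48, 2391/16]
after L5 α=1/2: [5297/48, 13529/96, 2919/32]
after L6 α=1/3: [9593/72, 24281/144, 1805/16]
= [133, 169, 113]

at x=3,y=0 over L1,L2,L4,L5:
L1 α=1/4: [109/2, 185/4, 221/4]
L2 α=1/6: [785/12, 1697/24, 559/8]
L4 α=1/2: [3833/24, 7529/48, 2391/16]
L5 α=1/2: [5297/48, 13529/96, 2919/32]
→ [110, 141, 91]

(1,2) stack=L1,L2,L4,L5; from [0,0,0]:
L1 α=1/2: [5/2, 40, 75/2]
L2 α=1/3: [38/3, 284/3, 250/3]
L4 α=3/4: [649/6, 491/12, 1555/12]
L5 α=1/5: [367/3, 623/15, 1726/15]
= [122, 42, 115]

(2,0) stack=L1,L2,L4; from [0,0,0]:
L1 α=1: [205, 125, 89]
L2 α=4/5: [557/5, 433/5, 417/5]
L4 α=1/2: [451/5, 479/5, 836/5]
→ [90, 96, 167]

(1,0) stack=L1,L2,L4; from [0,0,0]:
L1 α=2/7: [316/7, 138/7, 64/7]
L2 α=2/5: [2012/35, 108/7, 3328/35]
L4 α=1/4: [7051/140, 449/14, 17159/140]
= [50, 32, 123]

(1,2) stack=L1,L2,L4,L7; from [0,0,0]:
+L1 (α=1/2) → [5/2, 40, 75/2]
+L2 (α=1/3) → [38/3, 284/3, 250/3]
+L4 (α=3/4) → [649/6, 491/12, 1555/12]
+L7 (α=1/5) → [1319/15, 698/15, 314/3]
= [88, 47, 105]

query (2,0) [L1,L2,L4,L7] — begin 0,0,0
after L1 α=1: [205, 125, 89]
after L2 α=4/5: [557/5, 433/5, 417/5]
after L4 α=1/2: [451/5, 479/5, 836/5]
after L7 α=1/2: [851/10, 1119/10, 968/5]
= [85, 112, 194]


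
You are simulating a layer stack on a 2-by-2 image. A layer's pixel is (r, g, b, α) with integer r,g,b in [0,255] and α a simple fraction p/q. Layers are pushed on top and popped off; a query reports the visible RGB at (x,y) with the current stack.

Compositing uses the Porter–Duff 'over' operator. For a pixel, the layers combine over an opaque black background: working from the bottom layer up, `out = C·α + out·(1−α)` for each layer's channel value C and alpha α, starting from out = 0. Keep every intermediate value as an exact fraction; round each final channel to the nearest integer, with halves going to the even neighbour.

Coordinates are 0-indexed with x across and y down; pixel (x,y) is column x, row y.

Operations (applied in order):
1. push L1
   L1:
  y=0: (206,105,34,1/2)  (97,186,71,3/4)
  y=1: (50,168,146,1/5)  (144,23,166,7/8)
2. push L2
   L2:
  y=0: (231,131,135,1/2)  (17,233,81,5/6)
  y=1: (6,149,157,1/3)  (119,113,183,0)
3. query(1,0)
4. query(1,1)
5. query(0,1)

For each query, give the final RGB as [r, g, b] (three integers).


(1,0) stack=L1,L2; from [0,0,0]:
L1 α=3/4: [291/4, 279/2, 213/4]
L2 α=5/6: [631/24, 2609/12, 611/8]
→ [26, 217, 76]

query (1,1) [L1,L2] — begin 0,0,0
after L1 α=7/8: [126, 161/8, 581/4]
after L2 α=0: [126, 161/8, 581/4]
= [126, 20, 145]

at x=0,y=1 over L1,L2:
after L1 α=1/5: [10, 168/5, 146/5]
after L2 α=1/3: [26/3, 1081/15, 359/5]
rounded: [9, 72, 72]


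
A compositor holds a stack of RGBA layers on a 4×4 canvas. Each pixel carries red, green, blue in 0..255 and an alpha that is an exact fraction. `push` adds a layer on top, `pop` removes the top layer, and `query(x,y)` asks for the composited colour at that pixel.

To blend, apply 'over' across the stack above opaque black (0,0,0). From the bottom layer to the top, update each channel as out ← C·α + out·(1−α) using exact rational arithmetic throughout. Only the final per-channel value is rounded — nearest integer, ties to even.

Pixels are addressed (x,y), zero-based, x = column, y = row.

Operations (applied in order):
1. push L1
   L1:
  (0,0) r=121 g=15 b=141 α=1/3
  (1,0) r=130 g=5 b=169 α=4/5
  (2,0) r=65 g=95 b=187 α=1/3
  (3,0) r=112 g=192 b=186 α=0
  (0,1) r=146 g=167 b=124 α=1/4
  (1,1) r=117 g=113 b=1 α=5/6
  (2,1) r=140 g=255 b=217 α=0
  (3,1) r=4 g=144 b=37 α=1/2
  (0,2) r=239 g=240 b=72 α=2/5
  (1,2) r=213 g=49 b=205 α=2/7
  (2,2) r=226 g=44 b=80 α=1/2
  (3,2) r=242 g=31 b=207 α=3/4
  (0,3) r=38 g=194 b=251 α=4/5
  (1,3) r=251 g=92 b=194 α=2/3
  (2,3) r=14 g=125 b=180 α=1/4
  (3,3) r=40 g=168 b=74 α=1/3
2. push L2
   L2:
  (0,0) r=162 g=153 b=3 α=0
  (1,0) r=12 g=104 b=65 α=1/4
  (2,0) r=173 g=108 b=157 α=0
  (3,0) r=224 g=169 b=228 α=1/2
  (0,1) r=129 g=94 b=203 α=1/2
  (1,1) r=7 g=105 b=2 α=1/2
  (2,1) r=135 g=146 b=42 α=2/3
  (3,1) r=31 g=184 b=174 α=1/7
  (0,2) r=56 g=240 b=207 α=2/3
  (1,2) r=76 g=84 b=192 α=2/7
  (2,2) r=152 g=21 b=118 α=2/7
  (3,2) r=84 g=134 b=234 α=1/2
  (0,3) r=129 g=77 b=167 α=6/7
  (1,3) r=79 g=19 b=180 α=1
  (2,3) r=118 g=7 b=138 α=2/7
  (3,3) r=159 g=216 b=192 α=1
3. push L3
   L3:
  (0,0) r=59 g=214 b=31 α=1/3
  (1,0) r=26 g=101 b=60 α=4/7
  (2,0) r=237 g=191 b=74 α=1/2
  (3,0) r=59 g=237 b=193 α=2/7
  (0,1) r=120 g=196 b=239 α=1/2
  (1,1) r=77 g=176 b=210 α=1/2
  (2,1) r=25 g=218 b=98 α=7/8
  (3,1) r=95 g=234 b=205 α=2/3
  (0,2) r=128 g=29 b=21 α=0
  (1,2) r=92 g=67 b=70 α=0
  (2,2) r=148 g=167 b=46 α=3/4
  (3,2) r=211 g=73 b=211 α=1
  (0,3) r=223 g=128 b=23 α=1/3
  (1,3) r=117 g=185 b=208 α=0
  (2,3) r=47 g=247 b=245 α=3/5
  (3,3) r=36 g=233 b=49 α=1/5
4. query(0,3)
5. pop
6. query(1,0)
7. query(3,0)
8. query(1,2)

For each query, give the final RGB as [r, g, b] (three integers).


at x=0,y=3 over L1,L2,L3:
L1 α=4/5: [152/5, 776/5, 1004/5]
L2 α=6/7: [4022/35, 3086/35, 6014/35]
L3 α=1/3: [5283/35, 10652/105, 12833/105]
= [151, 101, 122]

at x=1,y=0 over L1,L2:
after L1 α=4/5: [104, 4, 676/5]
after L2 α=1/4: [81, 29, 2353/20]
rounded: [81, 29, 118]

(3,0) stack=L1,L2; from [0,0,0]:
+L1 (α=0) → [0, 0, 0]
+L2 (α=1/2) → [112, 169/2, 114]
= [112, 84, 114]

query (1,2) [L1,L2] — begin 0,0,0
L1 α=2/7: [426/7, 14, 410/7]
L2 α=2/7: [3194/49, 34, 4738/49]
→ [65, 34, 97]


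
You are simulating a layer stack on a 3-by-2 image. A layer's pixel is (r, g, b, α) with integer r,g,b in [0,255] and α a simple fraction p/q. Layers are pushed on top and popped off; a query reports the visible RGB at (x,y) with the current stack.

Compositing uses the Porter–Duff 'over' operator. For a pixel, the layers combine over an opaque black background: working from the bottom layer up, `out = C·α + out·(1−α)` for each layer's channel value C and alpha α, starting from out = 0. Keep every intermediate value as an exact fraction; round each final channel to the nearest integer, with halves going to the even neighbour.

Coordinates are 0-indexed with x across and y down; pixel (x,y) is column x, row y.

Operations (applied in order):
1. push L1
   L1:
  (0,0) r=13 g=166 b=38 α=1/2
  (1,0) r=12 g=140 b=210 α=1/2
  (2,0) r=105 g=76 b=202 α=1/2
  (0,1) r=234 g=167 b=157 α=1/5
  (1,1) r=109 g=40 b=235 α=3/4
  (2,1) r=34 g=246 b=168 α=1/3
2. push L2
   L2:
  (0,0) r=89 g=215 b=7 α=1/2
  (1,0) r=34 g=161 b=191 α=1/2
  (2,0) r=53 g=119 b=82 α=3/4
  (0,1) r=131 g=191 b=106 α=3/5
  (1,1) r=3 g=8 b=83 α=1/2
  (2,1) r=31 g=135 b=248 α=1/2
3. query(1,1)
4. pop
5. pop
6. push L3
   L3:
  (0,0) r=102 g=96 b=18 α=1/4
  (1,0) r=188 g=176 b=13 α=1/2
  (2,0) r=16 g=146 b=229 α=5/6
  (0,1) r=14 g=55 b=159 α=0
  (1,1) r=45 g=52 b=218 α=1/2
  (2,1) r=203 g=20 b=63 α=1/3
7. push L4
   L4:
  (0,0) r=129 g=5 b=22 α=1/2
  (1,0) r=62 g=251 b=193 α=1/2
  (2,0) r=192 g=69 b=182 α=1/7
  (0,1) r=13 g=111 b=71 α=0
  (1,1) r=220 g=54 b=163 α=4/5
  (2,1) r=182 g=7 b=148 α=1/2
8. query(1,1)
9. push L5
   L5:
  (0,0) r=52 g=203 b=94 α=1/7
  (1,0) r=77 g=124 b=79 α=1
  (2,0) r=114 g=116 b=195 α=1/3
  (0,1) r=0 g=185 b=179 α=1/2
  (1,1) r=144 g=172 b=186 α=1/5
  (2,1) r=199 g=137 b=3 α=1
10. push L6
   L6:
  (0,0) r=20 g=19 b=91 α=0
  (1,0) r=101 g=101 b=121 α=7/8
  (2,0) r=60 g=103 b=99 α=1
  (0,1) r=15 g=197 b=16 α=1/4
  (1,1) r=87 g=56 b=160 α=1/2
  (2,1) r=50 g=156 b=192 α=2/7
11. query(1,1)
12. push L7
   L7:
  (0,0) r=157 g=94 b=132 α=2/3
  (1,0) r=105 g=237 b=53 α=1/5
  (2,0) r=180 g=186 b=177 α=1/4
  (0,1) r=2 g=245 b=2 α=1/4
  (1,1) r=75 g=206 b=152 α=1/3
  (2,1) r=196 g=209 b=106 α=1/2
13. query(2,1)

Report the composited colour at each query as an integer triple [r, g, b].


(1,1) stack=L1,L2; from [0,0,0]:
L1 α=3/4: [327/4, 30, 705/4]
L2 α=1/2: [339/8, 19, 1037/8]
→ [42, 19, 130]

at x=1,y=1 over L3,L4:
L3 α=1/2: [45/2, 26, 109]
L4 α=4/5: [361/2, 242/5, 761/5]
rounded: [180, 48, 152]

query (1,1) [L3,L4,L5,L6] — begin 0,0,0
+L3 (α=1/2) → [45/2, 26, 109]
+L4 (α=4/5) → [361/2, 242/5, 761/5]
+L5 (α=1/5) → [866/5, 1828/25, 3974/25]
+L6 (α=1/2) → [1301/10, 1614/25, 3987/25]
= [130, 65, 159]

query (2,1) [L3,L4,L5,L6,L7] — begin 0,0,0
L3 α=1/3: [203/3, 20/3, 21]
L4 α=1/2: [749/6, 41/6, 169/2]
L5 α=1: [199, 137, 3]
L6 α=2/7: [1095/7, 997/7, 57]
L7 α=1/2: [2467/14, 1230/7, 163/2]
= [176, 176, 82]
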